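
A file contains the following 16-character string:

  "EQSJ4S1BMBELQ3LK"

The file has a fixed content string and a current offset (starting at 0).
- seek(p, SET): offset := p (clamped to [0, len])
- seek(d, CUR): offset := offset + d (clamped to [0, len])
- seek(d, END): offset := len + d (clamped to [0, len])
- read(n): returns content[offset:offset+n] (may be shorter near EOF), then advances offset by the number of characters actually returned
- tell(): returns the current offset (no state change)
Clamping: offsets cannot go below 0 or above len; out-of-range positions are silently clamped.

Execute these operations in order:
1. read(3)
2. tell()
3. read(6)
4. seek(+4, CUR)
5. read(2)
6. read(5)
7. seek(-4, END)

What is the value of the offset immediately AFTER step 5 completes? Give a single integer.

After 1 (read(3)): returned 'EQS', offset=3
After 2 (tell()): offset=3
After 3 (read(6)): returned 'J4S1BM', offset=9
After 4 (seek(+4, CUR)): offset=13
After 5 (read(2)): returned '3L', offset=15

Answer: 15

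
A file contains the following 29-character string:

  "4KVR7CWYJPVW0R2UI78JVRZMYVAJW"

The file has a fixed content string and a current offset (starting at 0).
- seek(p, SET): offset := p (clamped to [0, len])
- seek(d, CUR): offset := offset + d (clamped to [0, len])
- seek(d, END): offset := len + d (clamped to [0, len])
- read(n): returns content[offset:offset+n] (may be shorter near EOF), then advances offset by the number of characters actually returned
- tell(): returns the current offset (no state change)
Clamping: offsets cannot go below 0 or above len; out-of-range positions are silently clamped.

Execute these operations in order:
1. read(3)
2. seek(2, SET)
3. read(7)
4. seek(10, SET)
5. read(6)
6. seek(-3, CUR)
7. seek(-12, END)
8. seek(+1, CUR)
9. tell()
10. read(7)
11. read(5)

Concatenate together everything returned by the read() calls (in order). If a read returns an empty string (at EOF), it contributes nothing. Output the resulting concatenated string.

After 1 (read(3)): returned '4KV', offset=3
After 2 (seek(2, SET)): offset=2
After 3 (read(7)): returned 'VR7CWYJ', offset=9
After 4 (seek(10, SET)): offset=10
After 5 (read(6)): returned 'VW0R2U', offset=16
After 6 (seek(-3, CUR)): offset=13
After 7 (seek(-12, END)): offset=17
After 8 (seek(+1, CUR)): offset=18
After 9 (tell()): offset=18
After 10 (read(7)): returned '8JVRZMY', offset=25
After 11 (read(5)): returned 'VAJW', offset=29

Answer: 4KVVR7CWYJVW0R2U8JVRZMYVAJW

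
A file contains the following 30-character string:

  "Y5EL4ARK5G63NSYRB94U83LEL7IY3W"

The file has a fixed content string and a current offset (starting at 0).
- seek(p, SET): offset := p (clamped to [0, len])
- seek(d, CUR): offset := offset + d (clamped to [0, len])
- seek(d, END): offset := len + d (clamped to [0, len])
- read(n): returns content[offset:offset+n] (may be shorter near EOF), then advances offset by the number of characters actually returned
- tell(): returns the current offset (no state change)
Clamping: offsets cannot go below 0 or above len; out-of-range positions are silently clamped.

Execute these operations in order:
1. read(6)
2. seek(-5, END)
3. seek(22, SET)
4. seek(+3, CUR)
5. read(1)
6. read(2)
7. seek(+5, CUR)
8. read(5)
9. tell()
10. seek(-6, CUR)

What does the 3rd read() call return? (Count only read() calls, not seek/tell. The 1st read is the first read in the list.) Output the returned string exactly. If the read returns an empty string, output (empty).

Answer: IY

Derivation:
After 1 (read(6)): returned 'Y5EL4A', offset=6
After 2 (seek(-5, END)): offset=25
After 3 (seek(22, SET)): offset=22
After 4 (seek(+3, CUR)): offset=25
After 5 (read(1)): returned '7', offset=26
After 6 (read(2)): returned 'IY', offset=28
After 7 (seek(+5, CUR)): offset=30
After 8 (read(5)): returned '', offset=30
After 9 (tell()): offset=30
After 10 (seek(-6, CUR)): offset=24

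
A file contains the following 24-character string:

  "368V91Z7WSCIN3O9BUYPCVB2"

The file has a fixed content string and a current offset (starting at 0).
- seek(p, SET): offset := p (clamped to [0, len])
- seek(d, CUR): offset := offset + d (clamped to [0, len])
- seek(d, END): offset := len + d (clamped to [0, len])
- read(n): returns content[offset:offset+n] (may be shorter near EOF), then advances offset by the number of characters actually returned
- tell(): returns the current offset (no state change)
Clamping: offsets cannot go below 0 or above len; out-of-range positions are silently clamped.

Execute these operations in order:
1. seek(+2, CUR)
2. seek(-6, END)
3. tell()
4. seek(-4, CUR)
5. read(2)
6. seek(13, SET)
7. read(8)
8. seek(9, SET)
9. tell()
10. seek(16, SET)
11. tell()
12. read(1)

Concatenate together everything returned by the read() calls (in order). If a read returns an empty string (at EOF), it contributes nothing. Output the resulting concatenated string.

After 1 (seek(+2, CUR)): offset=2
After 2 (seek(-6, END)): offset=18
After 3 (tell()): offset=18
After 4 (seek(-4, CUR)): offset=14
After 5 (read(2)): returned 'O9', offset=16
After 6 (seek(13, SET)): offset=13
After 7 (read(8)): returned '3O9BUYPC', offset=21
After 8 (seek(9, SET)): offset=9
After 9 (tell()): offset=9
After 10 (seek(16, SET)): offset=16
After 11 (tell()): offset=16
After 12 (read(1)): returned 'B', offset=17

Answer: O93O9BUYPCB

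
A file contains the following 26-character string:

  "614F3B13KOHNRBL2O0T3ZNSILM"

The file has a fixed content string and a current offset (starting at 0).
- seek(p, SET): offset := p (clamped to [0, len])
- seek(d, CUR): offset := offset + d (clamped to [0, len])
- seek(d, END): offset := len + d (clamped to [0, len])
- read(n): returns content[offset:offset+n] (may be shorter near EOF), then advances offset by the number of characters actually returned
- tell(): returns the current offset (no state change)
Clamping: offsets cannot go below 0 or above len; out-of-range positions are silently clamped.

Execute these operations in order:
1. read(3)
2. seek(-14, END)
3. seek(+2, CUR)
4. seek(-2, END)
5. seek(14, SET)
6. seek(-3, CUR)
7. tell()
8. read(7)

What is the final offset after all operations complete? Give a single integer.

Answer: 18

Derivation:
After 1 (read(3)): returned '614', offset=3
After 2 (seek(-14, END)): offset=12
After 3 (seek(+2, CUR)): offset=14
After 4 (seek(-2, END)): offset=24
After 5 (seek(14, SET)): offset=14
After 6 (seek(-3, CUR)): offset=11
After 7 (tell()): offset=11
After 8 (read(7)): returned 'NRBL2O0', offset=18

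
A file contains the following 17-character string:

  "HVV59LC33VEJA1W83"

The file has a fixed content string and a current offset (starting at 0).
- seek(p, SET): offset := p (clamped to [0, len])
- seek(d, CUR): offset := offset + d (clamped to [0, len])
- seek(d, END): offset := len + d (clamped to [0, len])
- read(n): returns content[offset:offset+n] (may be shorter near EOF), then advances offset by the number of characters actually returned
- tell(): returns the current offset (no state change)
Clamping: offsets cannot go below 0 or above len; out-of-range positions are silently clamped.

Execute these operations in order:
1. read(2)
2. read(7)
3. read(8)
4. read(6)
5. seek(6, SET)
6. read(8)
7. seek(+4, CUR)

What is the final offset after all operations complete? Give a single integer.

Answer: 17

Derivation:
After 1 (read(2)): returned 'HV', offset=2
After 2 (read(7)): returned 'V59LC33', offset=9
After 3 (read(8)): returned 'VEJA1W83', offset=17
After 4 (read(6)): returned '', offset=17
After 5 (seek(6, SET)): offset=6
After 6 (read(8)): returned 'C33VEJA1', offset=14
After 7 (seek(+4, CUR)): offset=17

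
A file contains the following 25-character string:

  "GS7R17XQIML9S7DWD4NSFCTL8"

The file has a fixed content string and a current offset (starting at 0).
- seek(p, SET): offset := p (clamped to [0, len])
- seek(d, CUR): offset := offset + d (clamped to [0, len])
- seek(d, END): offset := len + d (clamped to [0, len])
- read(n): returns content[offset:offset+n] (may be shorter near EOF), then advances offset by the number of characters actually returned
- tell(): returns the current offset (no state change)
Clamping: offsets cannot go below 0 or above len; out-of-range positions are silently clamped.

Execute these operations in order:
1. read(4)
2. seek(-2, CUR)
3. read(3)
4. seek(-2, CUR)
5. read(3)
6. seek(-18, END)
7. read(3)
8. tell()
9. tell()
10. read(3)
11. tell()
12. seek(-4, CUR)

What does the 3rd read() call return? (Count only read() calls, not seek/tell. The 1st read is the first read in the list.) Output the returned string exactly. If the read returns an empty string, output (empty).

Answer: R17

Derivation:
After 1 (read(4)): returned 'GS7R', offset=4
After 2 (seek(-2, CUR)): offset=2
After 3 (read(3)): returned '7R1', offset=5
After 4 (seek(-2, CUR)): offset=3
After 5 (read(3)): returned 'R17', offset=6
After 6 (seek(-18, END)): offset=7
After 7 (read(3)): returned 'QIM', offset=10
After 8 (tell()): offset=10
After 9 (tell()): offset=10
After 10 (read(3)): returned 'L9S', offset=13
After 11 (tell()): offset=13
After 12 (seek(-4, CUR)): offset=9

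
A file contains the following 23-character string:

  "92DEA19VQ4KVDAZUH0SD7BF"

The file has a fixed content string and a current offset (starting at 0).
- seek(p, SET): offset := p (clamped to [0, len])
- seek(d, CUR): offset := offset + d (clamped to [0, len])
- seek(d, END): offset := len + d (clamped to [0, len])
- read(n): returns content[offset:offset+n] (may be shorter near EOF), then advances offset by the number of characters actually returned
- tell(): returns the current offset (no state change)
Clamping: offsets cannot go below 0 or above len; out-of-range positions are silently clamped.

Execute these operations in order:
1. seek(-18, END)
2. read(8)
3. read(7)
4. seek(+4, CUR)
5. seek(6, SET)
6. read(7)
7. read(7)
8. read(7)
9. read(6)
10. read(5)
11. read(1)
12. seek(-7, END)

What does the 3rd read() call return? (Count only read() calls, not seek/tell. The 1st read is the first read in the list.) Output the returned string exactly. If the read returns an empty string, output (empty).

Answer: 9VQ4KVD

Derivation:
After 1 (seek(-18, END)): offset=5
After 2 (read(8)): returned '19VQ4KVD', offset=13
After 3 (read(7)): returned 'AZUH0SD', offset=20
After 4 (seek(+4, CUR)): offset=23
After 5 (seek(6, SET)): offset=6
After 6 (read(7)): returned '9VQ4KVD', offset=13
After 7 (read(7)): returned 'AZUH0SD', offset=20
After 8 (read(7)): returned '7BF', offset=23
After 9 (read(6)): returned '', offset=23
After 10 (read(5)): returned '', offset=23
After 11 (read(1)): returned '', offset=23
After 12 (seek(-7, END)): offset=16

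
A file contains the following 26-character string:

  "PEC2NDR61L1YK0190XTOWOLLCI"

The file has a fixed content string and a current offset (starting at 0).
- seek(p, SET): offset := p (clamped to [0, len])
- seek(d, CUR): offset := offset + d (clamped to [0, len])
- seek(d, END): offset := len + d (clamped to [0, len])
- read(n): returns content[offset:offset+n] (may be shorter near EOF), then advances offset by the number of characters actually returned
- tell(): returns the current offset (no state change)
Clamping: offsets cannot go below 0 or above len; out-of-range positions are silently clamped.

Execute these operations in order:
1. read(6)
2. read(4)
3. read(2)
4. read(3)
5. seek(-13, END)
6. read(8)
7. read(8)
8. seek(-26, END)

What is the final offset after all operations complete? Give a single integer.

After 1 (read(6)): returned 'PEC2ND', offset=6
After 2 (read(4)): returned 'R61L', offset=10
After 3 (read(2)): returned '1Y', offset=12
After 4 (read(3)): returned 'K01', offset=15
After 5 (seek(-13, END)): offset=13
After 6 (read(8)): returned '0190XTOW', offset=21
After 7 (read(8)): returned 'OLLCI', offset=26
After 8 (seek(-26, END)): offset=0

Answer: 0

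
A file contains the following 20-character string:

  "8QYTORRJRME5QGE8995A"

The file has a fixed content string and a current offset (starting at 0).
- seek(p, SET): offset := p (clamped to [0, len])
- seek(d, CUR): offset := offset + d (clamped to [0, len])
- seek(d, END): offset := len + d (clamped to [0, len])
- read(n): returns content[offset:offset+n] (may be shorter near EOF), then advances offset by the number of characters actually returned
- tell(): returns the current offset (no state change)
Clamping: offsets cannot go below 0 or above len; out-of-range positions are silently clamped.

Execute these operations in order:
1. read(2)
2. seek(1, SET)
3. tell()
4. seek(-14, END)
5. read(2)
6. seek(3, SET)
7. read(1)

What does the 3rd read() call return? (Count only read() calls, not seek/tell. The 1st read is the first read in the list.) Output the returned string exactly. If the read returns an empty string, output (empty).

After 1 (read(2)): returned '8Q', offset=2
After 2 (seek(1, SET)): offset=1
After 3 (tell()): offset=1
After 4 (seek(-14, END)): offset=6
After 5 (read(2)): returned 'RJ', offset=8
After 6 (seek(3, SET)): offset=3
After 7 (read(1)): returned 'T', offset=4

Answer: T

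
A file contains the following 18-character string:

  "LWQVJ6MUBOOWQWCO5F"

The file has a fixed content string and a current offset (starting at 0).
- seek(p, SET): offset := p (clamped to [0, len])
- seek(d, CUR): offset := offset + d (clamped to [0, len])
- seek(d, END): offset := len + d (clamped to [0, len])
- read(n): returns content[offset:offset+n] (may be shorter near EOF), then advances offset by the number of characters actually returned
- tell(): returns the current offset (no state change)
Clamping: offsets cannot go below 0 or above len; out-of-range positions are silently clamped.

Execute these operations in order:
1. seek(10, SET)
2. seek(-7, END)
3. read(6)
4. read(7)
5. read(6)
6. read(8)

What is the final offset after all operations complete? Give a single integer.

After 1 (seek(10, SET)): offset=10
After 2 (seek(-7, END)): offset=11
After 3 (read(6)): returned 'WQWCO5', offset=17
After 4 (read(7)): returned 'F', offset=18
After 5 (read(6)): returned '', offset=18
After 6 (read(8)): returned '', offset=18

Answer: 18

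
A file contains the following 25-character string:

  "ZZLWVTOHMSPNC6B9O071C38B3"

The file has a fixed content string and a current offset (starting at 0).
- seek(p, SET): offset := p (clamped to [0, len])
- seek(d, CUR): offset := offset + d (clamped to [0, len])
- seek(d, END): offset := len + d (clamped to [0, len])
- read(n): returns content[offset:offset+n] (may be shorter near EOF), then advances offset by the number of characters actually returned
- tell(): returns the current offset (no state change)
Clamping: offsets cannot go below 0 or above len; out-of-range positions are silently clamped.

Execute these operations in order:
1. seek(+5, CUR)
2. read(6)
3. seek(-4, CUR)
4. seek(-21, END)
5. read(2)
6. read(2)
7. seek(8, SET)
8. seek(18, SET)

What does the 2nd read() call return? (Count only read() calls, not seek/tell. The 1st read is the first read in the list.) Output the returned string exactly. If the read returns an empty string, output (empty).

After 1 (seek(+5, CUR)): offset=5
After 2 (read(6)): returned 'TOHMSP', offset=11
After 3 (seek(-4, CUR)): offset=7
After 4 (seek(-21, END)): offset=4
After 5 (read(2)): returned 'VT', offset=6
After 6 (read(2)): returned 'OH', offset=8
After 7 (seek(8, SET)): offset=8
After 8 (seek(18, SET)): offset=18

Answer: VT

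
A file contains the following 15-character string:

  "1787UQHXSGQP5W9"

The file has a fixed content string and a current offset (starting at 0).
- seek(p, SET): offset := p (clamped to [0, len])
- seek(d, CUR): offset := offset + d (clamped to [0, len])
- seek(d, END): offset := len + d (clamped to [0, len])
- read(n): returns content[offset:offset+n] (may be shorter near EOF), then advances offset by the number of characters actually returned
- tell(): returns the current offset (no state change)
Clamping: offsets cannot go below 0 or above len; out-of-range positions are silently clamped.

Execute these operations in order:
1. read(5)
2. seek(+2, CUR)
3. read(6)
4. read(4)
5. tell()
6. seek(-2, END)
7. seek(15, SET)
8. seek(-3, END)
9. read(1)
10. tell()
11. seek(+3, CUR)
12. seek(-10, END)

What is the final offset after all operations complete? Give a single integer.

After 1 (read(5)): returned '1787U', offset=5
After 2 (seek(+2, CUR)): offset=7
After 3 (read(6)): returned 'XSGQP5', offset=13
After 4 (read(4)): returned 'W9', offset=15
After 5 (tell()): offset=15
After 6 (seek(-2, END)): offset=13
After 7 (seek(15, SET)): offset=15
After 8 (seek(-3, END)): offset=12
After 9 (read(1)): returned '5', offset=13
After 10 (tell()): offset=13
After 11 (seek(+3, CUR)): offset=15
After 12 (seek(-10, END)): offset=5

Answer: 5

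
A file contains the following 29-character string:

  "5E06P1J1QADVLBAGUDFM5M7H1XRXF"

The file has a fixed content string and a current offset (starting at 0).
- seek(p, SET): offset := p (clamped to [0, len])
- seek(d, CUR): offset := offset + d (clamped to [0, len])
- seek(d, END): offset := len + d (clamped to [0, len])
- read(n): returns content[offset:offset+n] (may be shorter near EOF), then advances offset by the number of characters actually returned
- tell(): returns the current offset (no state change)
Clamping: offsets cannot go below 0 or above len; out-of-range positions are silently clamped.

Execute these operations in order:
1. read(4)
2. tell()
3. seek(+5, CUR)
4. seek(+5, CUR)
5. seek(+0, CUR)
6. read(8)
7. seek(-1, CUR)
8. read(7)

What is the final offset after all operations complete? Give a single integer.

Answer: 28

Derivation:
After 1 (read(4)): returned '5E06', offset=4
After 2 (tell()): offset=4
After 3 (seek(+5, CUR)): offset=9
After 4 (seek(+5, CUR)): offset=14
After 5 (seek(+0, CUR)): offset=14
After 6 (read(8)): returned 'AGUDFM5M', offset=22
After 7 (seek(-1, CUR)): offset=21
After 8 (read(7)): returned 'M7H1XRX', offset=28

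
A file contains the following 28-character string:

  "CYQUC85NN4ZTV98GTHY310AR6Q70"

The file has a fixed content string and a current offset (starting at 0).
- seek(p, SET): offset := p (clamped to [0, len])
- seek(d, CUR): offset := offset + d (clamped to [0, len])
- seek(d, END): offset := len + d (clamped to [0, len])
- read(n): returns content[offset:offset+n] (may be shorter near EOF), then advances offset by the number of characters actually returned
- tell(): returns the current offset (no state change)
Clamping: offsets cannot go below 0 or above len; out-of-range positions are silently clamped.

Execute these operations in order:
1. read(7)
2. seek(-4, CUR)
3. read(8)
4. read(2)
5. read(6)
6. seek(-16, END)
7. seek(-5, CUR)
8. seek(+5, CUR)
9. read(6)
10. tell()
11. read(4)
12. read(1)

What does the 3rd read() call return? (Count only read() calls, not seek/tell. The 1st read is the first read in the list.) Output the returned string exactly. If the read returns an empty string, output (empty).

Answer: TV

Derivation:
After 1 (read(7)): returned 'CYQUC85', offset=7
After 2 (seek(-4, CUR)): offset=3
After 3 (read(8)): returned 'UC85NN4Z', offset=11
After 4 (read(2)): returned 'TV', offset=13
After 5 (read(6)): returned '98GTHY', offset=19
After 6 (seek(-16, END)): offset=12
After 7 (seek(-5, CUR)): offset=7
After 8 (seek(+5, CUR)): offset=12
After 9 (read(6)): returned 'V98GTH', offset=18
After 10 (tell()): offset=18
After 11 (read(4)): returned 'Y310', offset=22
After 12 (read(1)): returned 'A', offset=23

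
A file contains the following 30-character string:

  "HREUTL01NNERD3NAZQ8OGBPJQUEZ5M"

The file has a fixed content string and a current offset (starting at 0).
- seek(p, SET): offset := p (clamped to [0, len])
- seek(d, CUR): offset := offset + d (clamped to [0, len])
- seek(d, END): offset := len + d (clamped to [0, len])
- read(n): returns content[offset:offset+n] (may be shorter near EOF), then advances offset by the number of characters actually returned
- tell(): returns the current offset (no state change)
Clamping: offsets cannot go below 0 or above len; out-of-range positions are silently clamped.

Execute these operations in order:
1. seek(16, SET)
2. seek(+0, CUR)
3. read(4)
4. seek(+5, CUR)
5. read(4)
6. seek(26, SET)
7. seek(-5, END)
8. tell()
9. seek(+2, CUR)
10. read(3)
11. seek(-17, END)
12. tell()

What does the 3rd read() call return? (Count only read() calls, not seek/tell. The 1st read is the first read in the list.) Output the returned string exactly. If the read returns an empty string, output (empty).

Answer: Z5M

Derivation:
After 1 (seek(16, SET)): offset=16
After 2 (seek(+0, CUR)): offset=16
After 3 (read(4)): returned 'ZQ8O', offset=20
After 4 (seek(+5, CUR)): offset=25
After 5 (read(4)): returned 'UEZ5', offset=29
After 6 (seek(26, SET)): offset=26
After 7 (seek(-5, END)): offset=25
After 8 (tell()): offset=25
After 9 (seek(+2, CUR)): offset=27
After 10 (read(3)): returned 'Z5M', offset=30
After 11 (seek(-17, END)): offset=13
After 12 (tell()): offset=13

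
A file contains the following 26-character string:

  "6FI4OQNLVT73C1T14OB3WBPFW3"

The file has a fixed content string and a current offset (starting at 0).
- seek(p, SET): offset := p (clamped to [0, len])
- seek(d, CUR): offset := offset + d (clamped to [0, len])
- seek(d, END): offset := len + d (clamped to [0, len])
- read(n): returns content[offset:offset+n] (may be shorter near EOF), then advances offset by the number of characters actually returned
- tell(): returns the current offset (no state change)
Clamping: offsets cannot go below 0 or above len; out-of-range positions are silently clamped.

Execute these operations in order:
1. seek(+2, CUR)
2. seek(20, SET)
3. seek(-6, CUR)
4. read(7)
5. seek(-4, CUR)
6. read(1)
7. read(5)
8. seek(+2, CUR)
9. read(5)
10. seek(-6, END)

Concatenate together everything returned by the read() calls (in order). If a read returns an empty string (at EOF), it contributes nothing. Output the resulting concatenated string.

Answer: T14OB3WOB3WBP3

Derivation:
After 1 (seek(+2, CUR)): offset=2
After 2 (seek(20, SET)): offset=20
After 3 (seek(-6, CUR)): offset=14
After 4 (read(7)): returned 'T14OB3W', offset=21
After 5 (seek(-4, CUR)): offset=17
After 6 (read(1)): returned 'O', offset=18
After 7 (read(5)): returned 'B3WBP', offset=23
After 8 (seek(+2, CUR)): offset=25
After 9 (read(5)): returned '3', offset=26
After 10 (seek(-6, END)): offset=20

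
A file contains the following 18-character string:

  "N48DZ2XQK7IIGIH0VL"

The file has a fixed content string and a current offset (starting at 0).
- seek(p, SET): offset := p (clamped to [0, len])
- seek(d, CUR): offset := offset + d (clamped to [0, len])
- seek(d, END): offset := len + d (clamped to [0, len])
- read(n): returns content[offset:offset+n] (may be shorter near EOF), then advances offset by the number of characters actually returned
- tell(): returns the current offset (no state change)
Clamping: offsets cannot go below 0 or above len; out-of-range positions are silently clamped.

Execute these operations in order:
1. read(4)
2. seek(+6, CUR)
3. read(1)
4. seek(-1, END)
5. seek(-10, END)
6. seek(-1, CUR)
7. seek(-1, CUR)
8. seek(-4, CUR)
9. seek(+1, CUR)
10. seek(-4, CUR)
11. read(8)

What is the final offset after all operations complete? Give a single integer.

Answer: 8

Derivation:
After 1 (read(4)): returned 'N48D', offset=4
After 2 (seek(+6, CUR)): offset=10
After 3 (read(1)): returned 'I', offset=11
After 4 (seek(-1, END)): offset=17
After 5 (seek(-10, END)): offset=8
After 6 (seek(-1, CUR)): offset=7
After 7 (seek(-1, CUR)): offset=6
After 8 (seek(-4, CUR)): offset=2
After 9 (seek(+1, CUR)): offset=3
After 10 (seek(-4, CUR)): offset=0
After 11 (read(8)): returned 'N48DZ2XQ', offset=8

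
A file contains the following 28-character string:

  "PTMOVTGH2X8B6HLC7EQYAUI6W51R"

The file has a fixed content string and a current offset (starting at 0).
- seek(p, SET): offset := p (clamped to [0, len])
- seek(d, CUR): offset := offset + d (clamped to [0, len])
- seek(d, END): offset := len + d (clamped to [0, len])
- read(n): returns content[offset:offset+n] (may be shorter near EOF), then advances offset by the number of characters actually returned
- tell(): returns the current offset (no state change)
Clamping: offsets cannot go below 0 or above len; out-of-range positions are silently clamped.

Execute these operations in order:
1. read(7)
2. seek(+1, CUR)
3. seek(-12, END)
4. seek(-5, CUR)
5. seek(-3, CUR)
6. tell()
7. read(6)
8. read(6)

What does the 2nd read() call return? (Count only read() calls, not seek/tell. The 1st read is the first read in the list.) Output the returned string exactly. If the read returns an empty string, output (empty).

After 1 (read(7)): returned 'PTMOVTG', offset=7
After 2 (seek(+1, CUR)): offset=8
After 3 (seek(-12, END)): offset=16
After 4 (seek(-5, CUR)): offset=11
After 5 (seek(-3, CUR)): offset=8
After 6 (tell()): offset=8
After 7 (read(6)): returned '2X8B6H', offset=14
After 8 (read(6)): returned 'LC7EQY', offset=20

Answer: 2X8B6H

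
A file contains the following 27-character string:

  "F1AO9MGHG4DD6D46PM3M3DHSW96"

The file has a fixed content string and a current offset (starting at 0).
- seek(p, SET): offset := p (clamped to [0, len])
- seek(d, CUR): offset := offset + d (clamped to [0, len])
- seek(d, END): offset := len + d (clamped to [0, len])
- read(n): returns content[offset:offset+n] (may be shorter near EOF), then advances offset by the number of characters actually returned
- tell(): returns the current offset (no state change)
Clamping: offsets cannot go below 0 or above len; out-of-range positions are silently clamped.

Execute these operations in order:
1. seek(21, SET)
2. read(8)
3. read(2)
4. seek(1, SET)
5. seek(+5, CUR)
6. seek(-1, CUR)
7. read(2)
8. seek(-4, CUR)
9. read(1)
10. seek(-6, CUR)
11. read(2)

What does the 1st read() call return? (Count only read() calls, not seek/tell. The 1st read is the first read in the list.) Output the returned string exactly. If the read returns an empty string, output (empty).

Answer: DHSW96

Derivation:
After 1 (seek(21, SET)): offset=21
After 2 (read(8)): returned 'DHSW96', offset=27
After 3 (read(2)): returned '', offset=27
After 4 (seek(1, SET)): offset=1
After 5 (seek(+5, CUR)): offset=6
After 6 (seek(-1, CUR)): offset=5
After 7 (read(2)): returned 'MG', offset=7
After 8 (seek(-4, CUR)): offset=3
After 9 (read(1)): returned 'O', offset=4
After 10 (seek(-6, CUR)): offset=0
After 11 (read(2)): returned 'F1', offset=2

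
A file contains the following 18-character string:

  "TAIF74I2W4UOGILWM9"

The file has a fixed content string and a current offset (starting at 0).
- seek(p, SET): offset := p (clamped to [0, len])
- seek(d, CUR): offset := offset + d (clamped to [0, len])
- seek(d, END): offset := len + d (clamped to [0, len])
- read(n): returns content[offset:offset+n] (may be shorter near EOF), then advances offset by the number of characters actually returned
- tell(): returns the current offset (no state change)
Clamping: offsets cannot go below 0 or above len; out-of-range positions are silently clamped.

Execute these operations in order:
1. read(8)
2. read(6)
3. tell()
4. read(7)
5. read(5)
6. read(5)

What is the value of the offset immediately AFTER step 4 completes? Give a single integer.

After 1 (read(8)): returned 'TAIF74I2', offset=8
After 2 (read(6)): returned 'W4UOGI', offset=14
After 3 (tell()): offset=14
After 4 (read(7)): returned 'LWM9', offset=18

Answer: 18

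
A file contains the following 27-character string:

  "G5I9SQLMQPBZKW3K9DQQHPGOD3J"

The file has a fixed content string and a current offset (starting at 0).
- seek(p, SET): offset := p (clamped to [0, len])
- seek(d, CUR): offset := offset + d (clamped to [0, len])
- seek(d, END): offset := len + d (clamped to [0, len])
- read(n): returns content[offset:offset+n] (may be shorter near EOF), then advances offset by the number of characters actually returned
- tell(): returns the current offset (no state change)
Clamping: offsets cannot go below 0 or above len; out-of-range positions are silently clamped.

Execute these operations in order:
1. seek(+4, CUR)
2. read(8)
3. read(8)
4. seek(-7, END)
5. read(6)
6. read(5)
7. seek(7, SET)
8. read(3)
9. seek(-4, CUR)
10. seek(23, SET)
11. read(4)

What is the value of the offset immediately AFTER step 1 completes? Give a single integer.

After 1 (seek(+4, CUR)): offset=4

Answer: 4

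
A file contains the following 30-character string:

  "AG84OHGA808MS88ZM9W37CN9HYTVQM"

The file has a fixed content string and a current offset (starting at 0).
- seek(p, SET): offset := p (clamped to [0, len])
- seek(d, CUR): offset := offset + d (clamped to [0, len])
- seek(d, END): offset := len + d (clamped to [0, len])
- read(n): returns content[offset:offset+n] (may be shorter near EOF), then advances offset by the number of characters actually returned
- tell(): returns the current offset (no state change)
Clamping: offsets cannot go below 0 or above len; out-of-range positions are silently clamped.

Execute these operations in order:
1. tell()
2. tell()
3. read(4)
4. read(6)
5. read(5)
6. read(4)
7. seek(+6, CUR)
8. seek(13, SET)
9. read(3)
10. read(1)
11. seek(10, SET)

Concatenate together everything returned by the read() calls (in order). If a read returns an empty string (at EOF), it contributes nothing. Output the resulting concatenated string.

Answer: AG84OHGA808MS88ZM9W88ZM

Derivation:
After 1 (tell()): offset=0
After 2 (tell()): offset=0
After 3 (read(4)): returned 'AG84', offset=4
After 4 (read(6)): returned 'OHGA80', offset=10
After 5 (read(5)): returned '8MS88', offset=15
After 6 (read(4)): returned 'ZM9W', offset=19
After 7 (seek(+6, CUR)): offset=25
After 8 (seek(13, SET)): offset=13
After 9 (read(3)): returned '88Z', offset=16
After 10 (read(1)): returned 'M', offset=17
After 11 (seek(10, SET)): offset=10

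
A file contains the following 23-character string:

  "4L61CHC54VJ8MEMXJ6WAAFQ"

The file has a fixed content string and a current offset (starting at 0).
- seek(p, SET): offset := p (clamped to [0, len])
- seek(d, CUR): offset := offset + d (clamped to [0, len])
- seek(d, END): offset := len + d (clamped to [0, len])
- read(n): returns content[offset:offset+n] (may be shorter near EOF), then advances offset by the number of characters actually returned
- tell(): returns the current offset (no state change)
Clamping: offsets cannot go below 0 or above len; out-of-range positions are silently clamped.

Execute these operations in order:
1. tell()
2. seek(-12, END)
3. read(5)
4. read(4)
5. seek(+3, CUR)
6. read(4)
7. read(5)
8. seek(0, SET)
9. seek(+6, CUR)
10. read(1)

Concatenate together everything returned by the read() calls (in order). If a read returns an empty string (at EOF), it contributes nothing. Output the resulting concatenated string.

After 1 (tell()): offset=0
After 2 (seek(-12, END)): offset=11
After 3 (read(5)): returned '8MEMX', offset=16
After 4 (read(4)): returned 'J6WA', offset=20
After 5 (seek(+3, CUR)): offset=23
After 6 (read(4)): returned '', offset=23
After 7 (read(5)): returned '', offset=23
After 8 (seek(0, SET)): offset=0
After 9 (seek(+6, CUR)): offset=6
After 10 (read(1)): returned 'C', offset=7

Answer: 8MEMXJ6WAC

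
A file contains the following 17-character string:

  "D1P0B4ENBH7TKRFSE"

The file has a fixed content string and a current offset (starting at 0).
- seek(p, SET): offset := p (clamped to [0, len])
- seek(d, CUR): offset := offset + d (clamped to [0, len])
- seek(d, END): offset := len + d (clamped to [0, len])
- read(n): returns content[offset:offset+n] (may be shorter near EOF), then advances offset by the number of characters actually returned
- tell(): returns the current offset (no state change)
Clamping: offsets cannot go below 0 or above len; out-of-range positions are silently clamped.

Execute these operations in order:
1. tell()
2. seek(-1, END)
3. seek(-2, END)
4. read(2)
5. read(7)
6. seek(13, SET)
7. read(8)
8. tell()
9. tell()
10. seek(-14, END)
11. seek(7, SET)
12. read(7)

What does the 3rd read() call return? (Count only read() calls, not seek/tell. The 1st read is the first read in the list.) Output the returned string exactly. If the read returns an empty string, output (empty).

After 1 (tell()): offset=0
After 2 (seek(-1, END)): offset=16
After 3 (seek(-2, END)): offset=15
After 4 (read(2)): returned 'SE', offset=17
After 5 (read(7)): returned '', offset=17
After 6 (seek(13, SET)): offset=13
After 7 (read(8)): returned 'RFSE', offset=17
After 8 (tell()): offset=17
After 9 (tell()): offset=17
After 10 (seek(-14, END)): offset=3
After 11 (seek(7, SET)): offset=7
After 12 (read(7)): returned 'NBH7TKR', offset=14

Answer: RFSE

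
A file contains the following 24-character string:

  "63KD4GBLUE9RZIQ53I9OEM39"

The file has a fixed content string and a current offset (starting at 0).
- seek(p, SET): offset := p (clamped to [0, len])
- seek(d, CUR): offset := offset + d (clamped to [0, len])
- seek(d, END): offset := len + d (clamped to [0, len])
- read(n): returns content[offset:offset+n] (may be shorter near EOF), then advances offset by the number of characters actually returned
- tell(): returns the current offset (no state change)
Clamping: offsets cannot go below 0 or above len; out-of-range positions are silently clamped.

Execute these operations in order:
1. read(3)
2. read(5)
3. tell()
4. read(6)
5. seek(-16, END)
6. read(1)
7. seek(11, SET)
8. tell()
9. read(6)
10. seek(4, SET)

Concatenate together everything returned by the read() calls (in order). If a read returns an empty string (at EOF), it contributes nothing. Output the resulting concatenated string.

Answer: 63KD4GBLUE9RZIURZIQ53

Derivation:
After 1 (read(3)): returned '63K', offset=3
After 2 (read(5)): returned 'D4GBL', offset=8
After 3 (tell()): offset=8
After 4 (read(6)): returned 'UE9RZI', offset=14
After 5 (seek(-16, END)): offset=8
After 6 (read(1)): returned 'U', offset=9
After 7 (seek(11, SET)): offset=11
After 8 (tell()): offset=11
After 9 (read(6)): returned 'RZIQ53', offset=17
After 10 (seek(4, SET)): offset=4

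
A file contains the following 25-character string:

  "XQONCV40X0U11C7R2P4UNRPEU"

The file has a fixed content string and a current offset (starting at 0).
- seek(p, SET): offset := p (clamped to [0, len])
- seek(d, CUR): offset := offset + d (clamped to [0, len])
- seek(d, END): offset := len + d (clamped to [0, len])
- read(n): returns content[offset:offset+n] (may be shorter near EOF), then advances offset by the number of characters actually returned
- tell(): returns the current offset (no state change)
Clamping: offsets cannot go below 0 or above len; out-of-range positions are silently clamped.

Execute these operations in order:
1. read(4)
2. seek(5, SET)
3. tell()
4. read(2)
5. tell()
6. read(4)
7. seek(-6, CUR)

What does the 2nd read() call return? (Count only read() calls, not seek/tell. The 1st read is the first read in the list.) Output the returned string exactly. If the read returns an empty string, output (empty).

After 1 (read(4)): returned 'XQON', offset=4
After 2 (seek(5, SET)): offset=5
After 3 (tell()): offset=5
After 4 (read(2)): returned 'V4', offset=7
After 5 (tell()): offset=7
After 6 (read(4)): returned '0X0U', offset=11
After 7 (seek(-6, CUR)): offset=5

Answer: V4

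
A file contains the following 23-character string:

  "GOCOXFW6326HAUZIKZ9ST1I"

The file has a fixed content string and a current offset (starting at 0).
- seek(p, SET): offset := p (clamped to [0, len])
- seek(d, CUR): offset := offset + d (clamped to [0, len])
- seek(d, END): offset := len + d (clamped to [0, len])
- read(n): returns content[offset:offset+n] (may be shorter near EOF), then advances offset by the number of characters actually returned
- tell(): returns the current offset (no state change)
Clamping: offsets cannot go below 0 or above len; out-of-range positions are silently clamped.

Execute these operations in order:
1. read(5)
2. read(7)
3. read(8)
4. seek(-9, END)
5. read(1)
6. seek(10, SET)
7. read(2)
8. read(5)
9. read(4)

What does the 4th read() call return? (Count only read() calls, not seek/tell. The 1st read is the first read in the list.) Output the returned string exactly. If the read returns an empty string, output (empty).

Answer: Z

Derivation:
After 1 (read(5)): returned 'GOCOX', offset=5
After 2 (read(7)): returned 'FW6326H', offset=12
After 3 (read(8)): returned 'AUZIKZ9S', offset=20
After 4 (seek(-9, END)): offset=14
After 5 (read(1)): returned 'Z', offset=15
After 6 (seek(10, SET)): offset=10
After 7 (read(2)): returned '6H', offset=12
After 8 (read(5)): returned 'AUZIK', offset=17
After 9 (read(4)): returned 'Z9ST', offset=21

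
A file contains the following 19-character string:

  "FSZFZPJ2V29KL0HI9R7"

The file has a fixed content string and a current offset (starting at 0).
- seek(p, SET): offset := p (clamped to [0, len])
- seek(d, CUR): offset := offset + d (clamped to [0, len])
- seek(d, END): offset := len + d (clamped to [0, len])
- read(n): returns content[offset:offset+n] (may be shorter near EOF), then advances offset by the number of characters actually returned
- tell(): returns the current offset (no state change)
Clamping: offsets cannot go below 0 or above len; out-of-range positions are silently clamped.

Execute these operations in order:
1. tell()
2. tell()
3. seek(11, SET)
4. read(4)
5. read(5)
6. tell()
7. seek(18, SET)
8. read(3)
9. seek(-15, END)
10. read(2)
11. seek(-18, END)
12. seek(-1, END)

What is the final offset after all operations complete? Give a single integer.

Answer: 18

Derivation:
After 1 (tell()): offset=0
After 2 (tell()): offset=0
After 3 (seek(11, SET)): offset=11
After 4 (read(4)): returned 'KL0H', offset=15
After 5 (read(5)): returned 'I9R7', offset=19
After 6 (tell()): offset=19
After 7 (seek(18, SET)): offset=18
After 8 (read(3)): returned '7', offset=19
After 9 (seek(-15, END)): offset=4
After 10 (read(2)): returned 'ZP', offset=6
After 11 (seek(-18, END)): offset=1
After 12 (seek(-1, END)): offset=18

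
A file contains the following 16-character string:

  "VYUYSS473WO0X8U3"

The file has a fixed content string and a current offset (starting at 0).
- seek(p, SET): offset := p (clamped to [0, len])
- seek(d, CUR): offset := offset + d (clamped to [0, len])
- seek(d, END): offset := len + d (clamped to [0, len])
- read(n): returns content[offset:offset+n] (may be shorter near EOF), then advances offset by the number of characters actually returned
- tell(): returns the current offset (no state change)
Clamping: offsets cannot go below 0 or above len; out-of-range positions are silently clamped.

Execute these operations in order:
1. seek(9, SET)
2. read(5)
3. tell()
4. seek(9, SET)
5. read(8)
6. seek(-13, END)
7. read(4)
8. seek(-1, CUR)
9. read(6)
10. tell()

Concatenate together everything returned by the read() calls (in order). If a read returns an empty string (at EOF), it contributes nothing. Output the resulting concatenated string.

Answer: WO0X8WO0X8U3YSS4473WO0

Derivation:
After 1 (seek(9, SET)): offset=9
After 2 (read(5)): returned 'WO0X8', offset=14
After 3 (tell()): offset=14
After 4 (seek(9, SET)): offset=9
After 5 (read(8)): returned 'WO0X8U3', offset=16
After 6 (seek(-13, END)): offset=3
After 7 (read(4)): returned 'YSS4', offset=7
After 8 (seek(-1, CUR)): offset=6
After 9 (read(6)): returned '473WO0', offset=12
After 10 (tell()): offset=12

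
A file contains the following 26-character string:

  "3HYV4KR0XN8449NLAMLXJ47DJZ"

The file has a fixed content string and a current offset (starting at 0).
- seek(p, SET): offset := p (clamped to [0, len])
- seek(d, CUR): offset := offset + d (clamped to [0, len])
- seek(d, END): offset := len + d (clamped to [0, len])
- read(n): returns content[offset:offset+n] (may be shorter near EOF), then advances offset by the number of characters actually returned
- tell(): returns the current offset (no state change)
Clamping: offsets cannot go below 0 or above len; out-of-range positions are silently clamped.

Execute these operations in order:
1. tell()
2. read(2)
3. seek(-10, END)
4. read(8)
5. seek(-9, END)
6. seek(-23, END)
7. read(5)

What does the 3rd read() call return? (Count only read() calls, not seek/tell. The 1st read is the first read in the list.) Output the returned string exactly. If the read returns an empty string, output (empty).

After 1 (tell()): offset=0
After 2 (read(2)): returned '3H', offset=2
After 3 (seek(-10, END)): offset=16
After 4 (read(8)): returned 'AMLXJ47D', offset=24
After 5 (seek(-9, END)): offset=17
After 6 (seek(-23, END)): offset=3
After 7 (read(5)): returned 'V4KR0', offset=8

Answer: V4KR0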